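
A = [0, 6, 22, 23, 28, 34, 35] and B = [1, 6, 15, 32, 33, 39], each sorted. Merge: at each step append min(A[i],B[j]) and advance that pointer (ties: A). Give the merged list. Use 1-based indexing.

[i=1,j=1] A[i]=0<=B[j]=1 take 0 → i++
[i=2,j=1] A[i]=6>B[j]=1 take 1 → j++
[i=2,j=2] A[i]=6<=B[j]=6 take 6 → i++
[i=3,j=2] A[i]=22>B[j]=6 take 6 → j++
[i=3,j=3] A[i]=22>B[j]=15 take 15 → j++
[i=3,j=4] A[i]=22<=B[j]=32 take 22 → i++
[i=4,j=4] A[i]=23<=B[j]=32 take 23 → i++
[i=5,j=4] A[i]=28<=B[j]=32 take 28 → i++
[i=6,j=4] A[i]=34>B[j]=32 take 32 → j++
[i=6,j=5] A[i]=34>B[j]=33 take 33 → j++
[i=6,j=6] A[i]=34<=B[j]=39 take 34 → i++
[i=7,j=6] A[i]=35<=B[j]=39 take 35 → i++
[i=8,j=6] A done, take B[j]=39 → j++

[0, 1, 6, 6, 15, 22, 23, 28, 32, 33, 34, 35, 39]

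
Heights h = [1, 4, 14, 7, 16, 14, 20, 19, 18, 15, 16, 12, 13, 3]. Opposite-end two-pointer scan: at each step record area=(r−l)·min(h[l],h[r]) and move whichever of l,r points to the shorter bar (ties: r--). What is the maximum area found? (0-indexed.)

l=0 r=13: min(1,3)*13=13 best=13 *, l++
l=1 r=13: min(4,3)*12=36 best=36 *, r--
l=1 r=12: min(4,13)*11=44 best=44 *, l++
l=2 r=12: min(14,13)*10=130 best=130 *, r--
l=2 r=11: min(14,12)*9=108 best=130, r--
l=2 r=10: min(14,16)*8=112 best=130, l++
l=3 r=10: min(7,16)*7=49 best=130, l++
l=4 r=10: min(16,16)*6=96 best=130, r--
l=4 r=9: min(16,15)*5=75 best=130, r--
l=4 r=8: min(16,18)*4=64 best=130, l++
l=5 r=8: min(14,18)*3=42 best=130, l++
l=6 r=8: min(20,18)*2=36 best=130, r--
l=6 r=7: min(20,19)*1=19 best=130, r--

max area = 130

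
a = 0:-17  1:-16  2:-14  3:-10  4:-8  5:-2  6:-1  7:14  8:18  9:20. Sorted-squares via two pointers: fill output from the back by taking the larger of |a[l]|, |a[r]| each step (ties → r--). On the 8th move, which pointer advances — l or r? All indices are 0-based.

l

[0,9] |-17|<=|20| out[9]=400 → r--
[0,8] |-17|<=|18| out[8]=324 → r--
[0,7] |-17|>|14| out[7]=289 → l++
[1,7] |-16|>|14| out[6]=256 → l++
[2,7] |-14|<=|14| out[5]=196 → r--
[2,6] |-14|>|-1| out[4]=196 → l++
[3,6] |-10|>|-1| out[3]=100 → l++
[4,6] |-8|>|-1| out[2]=64 → l++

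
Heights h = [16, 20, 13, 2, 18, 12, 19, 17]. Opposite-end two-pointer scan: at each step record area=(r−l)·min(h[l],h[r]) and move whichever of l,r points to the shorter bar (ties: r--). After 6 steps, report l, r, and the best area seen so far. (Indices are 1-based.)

l=2, r=3, best area=112

[1,8] min(16,17)*7=112 best=112 * → l++
[2,8] min(20,17)*6=102 best=112 → r--
[2,7] min(20,19)*5=95 best=112 → r--
[2,6] min(20,12)*4=48 best=112 → r--
[2,5] min(20,18)*3=54 best=112 → r--
[2,4] min(20,2)*2=4 best=112 → r--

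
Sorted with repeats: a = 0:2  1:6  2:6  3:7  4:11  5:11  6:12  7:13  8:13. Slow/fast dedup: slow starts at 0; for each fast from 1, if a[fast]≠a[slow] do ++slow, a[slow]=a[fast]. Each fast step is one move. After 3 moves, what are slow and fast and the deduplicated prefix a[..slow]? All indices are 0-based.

(s=0,f=1) a[fast]=6≠a[slow]=2 write a[1]=6 → slow++,fast++
(s=1,f=2) a[fast]=6=a[slow] dup → fast++
(s=1,f=3) a[fast]=7≠a[slow]=6 write a[2]=7 → slow++,fast++

slow=2, fast=4, prefix=[2, 6, 7]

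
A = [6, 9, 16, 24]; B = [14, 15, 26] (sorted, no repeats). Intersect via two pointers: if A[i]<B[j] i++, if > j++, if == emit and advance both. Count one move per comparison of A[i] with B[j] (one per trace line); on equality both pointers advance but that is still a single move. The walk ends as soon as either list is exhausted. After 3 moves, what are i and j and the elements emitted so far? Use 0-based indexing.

i=2, j=1, emitted=[]

[i=0,j=0] 6<14 → i++
[i=1,j=0] 9<14 → i++
[i=2,j=0] 16>14 → j++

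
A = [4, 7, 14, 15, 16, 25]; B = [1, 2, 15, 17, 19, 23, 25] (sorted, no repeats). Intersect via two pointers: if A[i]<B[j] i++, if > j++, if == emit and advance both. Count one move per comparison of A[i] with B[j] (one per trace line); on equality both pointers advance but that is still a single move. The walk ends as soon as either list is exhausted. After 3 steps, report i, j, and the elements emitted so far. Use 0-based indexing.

[i=0,j=0] 4>1 → j++
[i=0,j=1] 4>2 → j++
[i=0,j=2] 4<15 → i++

i=1, j=2, emitted=[]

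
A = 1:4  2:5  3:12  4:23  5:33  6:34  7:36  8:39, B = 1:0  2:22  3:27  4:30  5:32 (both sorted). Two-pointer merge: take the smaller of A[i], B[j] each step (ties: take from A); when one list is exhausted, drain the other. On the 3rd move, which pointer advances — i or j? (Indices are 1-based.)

[i=1,j=1] A[i]=4>B[j]=0 take 0 → j++
[i=1,j=2] A[i]=4<=B[j]=22 take 4 → i++
[i=2,j=2] A[i]=5<=B[j]=22 take 5 → i++

i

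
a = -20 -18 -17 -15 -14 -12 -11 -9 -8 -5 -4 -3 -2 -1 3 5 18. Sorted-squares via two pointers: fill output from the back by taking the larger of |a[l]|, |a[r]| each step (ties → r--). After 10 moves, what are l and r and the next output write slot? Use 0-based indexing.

l=0 r=16: |-20|>|18| out[16]=400, l++
l=1 r=16: |-18|<=|18| out[15]=324, r--
l=1 r=15: |-18|>|5| out[14]=324, l++
l=2 r=15: |-17|>|5| out[13]=289, l++
l=3 r=15: |-15|>|5| out[12]=225, l++
l=4 r=15: |-14|>|5| out[11]=196, l++
l=5 r=15: |-12|>|5| out[10]=144, l++
l=6 r=15: |-11|>|5| out[9]=121, l++
l=7 r=15: |-9|>|5| out[8]=81, l++
l=8 r=15: |-8|>|5| out[7]=64, l++

l=9, r=15, next write slot=6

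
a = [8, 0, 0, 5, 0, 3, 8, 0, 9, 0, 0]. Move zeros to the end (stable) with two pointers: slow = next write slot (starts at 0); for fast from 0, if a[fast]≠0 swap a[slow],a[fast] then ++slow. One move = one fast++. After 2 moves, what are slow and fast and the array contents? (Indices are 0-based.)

slow=1, fast=2, a=[8, 0, 0, 5, 0, 3, 8, 0, 9, 0, 0]

slow=0 fast=0: a[fast]=8≠0 swap→a[0]=8, slow++,fast++
slow=1 fast=1: a[fast]=0, fast++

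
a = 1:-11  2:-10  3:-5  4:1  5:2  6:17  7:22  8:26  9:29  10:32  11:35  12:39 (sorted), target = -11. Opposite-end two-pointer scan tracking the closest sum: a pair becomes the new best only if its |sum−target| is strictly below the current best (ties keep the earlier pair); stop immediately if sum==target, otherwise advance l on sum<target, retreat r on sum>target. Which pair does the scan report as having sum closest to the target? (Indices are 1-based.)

[1,12] -11+39=28 d=39 * → r--
[1,11] -11+35=24 d=35 * → r--
[1,10] -11+32=21 d=32 * → r--
[1,9] -11+29=18 d=29 * → r--
[1,8] -11+26=15 d=26 * → r--
[1,7] -11+22=11 d=22 * → r--
[1,6] -11+17=6 d=17 * → r--
[1,5] -11+2=-9 d=2 * → r--
[1,4] -11+1=-10 d=1 * → r--
[1,3] -11+-5=-16 d=5 → l++
[2,3] -10+-5=-15 d=4 → l++

pair (-11, 1) with sum -10 (|Δ|=1)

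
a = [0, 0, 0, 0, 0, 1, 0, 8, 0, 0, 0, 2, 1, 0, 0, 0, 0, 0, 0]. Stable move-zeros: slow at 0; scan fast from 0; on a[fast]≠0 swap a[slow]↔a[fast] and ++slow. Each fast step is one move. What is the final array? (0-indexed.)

(s=0,f=0) a[fast]=0 → fast++
(s=0,f=1) a[fast]=0 → fast++
(s=0,f=2) a[fast]=0 → fast++
(s=0,f=3) a[fast]=0 → fast++
(s=0,f=4) a[fast]=0 → fast++
(s=0,f=5) a[fast]=1≠0 swap→a[0]=1 → slow++,fast++
(s=1,f=6) a[fast]=0 → fast++
(s=1,f=7) a[fast]=8≠0 swap→a[1]=8 → slow++,fast++
(s=2,f=8) a[fast]=0 → fast++
(s=2,f=9) a[fast]=0 → fast++
(s=2,f=10) a[fast]=0 → fast++
(s=2,f=11) a[fast]=2≠0 swap→a[2]=2 → slow++,fast++
(s=3,f=12) a[fast]=1≠0 swap→a[3]=1 → slow++,fast++
(s=4,f=13) a[fast]=0 → fast++
(s=4,f=14) a[fast]=0 → fast++
(s=4,f=15) a[fast]=0 → fast++
(s=4,f=16) a[fast]=0 → fast++
(s=4,f=17) a[fast]=0 → fast++
(s=4,f=18) a[fast]=0 → fast++

[1, 8, 2, 1, 0, 0, 0, 0, 0, 0, 0, 0, 0, 0, 0, 0, 0, 0, 0]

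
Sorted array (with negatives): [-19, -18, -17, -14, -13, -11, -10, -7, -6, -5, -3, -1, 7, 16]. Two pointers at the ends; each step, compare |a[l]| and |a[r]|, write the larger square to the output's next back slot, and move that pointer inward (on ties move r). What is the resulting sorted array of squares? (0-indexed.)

[1, 9, 25, 36, 49, 49, 100, 121, 169, 196, 256, 289, 324, 361]

l=0 r=13: |-19|>|16| out[13]=361, l++
l=1 r=13: |-18|>|16| out[12]=324, l++
l=2 r=13: |-17|>|16| out[11]=289, l++
l=3 r=13: |-14|<=|16| out[10]=256, r--
l=3 r=12: |-14|>|7| out[9]=196, l++
l=4 r=12: |-13|>|7| out[8]=169, l++
l=5 r=12: |-11|>|7| out[7]=121, l++
l=6 r=12: |-10|>|7| out[6]=100, l++
l=7 r=12: |-7|<=|7| out[5]=49, r--
l=7 r=11: |-7|>|-1| out[4]=49, l++
l=8 r=11: |-6|>|-1| out[3]=36, l++
l=9 r=11: |-5|>|-1| out[2]=25, l++
l=10 r=11: |-3|>|-1| out[1]=9, l++
l=11 r=11: |-1|<=|-1| out[0]=1, r--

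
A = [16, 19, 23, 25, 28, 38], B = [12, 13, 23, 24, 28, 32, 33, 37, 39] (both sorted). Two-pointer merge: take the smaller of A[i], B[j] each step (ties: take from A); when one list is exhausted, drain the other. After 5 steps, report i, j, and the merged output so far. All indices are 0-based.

i=0 j=0: A[i]=16>B[j]=12 take 12, j++
i=0 j=1: A[i]=16>B[j]=13 take 13, j++
i=0 j=2: A[i]=16<=B[j]=23 take 16, i++
i=1 j=2: A[i]=19<=B[j]=23 take 19, i++
i=2 j=2: A[i]=23<=B[j]=23 take 23, i++

i=3, j=2, merged so far=[12, 13, 16, 19, 23]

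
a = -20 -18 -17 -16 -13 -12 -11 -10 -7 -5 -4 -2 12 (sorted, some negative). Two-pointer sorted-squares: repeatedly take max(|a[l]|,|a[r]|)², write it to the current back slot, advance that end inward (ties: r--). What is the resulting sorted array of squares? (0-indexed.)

[0,12] |-20|>|12| out[12]=400 → l++
[1,12] |-18|>|12| out[11]=324 → l++
[2,12] |-17|>|12| out[10]=289 → l++
[3,12] |-16|>|12| out[9]=256 → l++
[4,12] |-13|>|12| out[8]=169 → l++
[5,12] |-12|<=|12| out[7]=144 → r--
[5,11] |-12|>|-2| out[6]=144 → l++
[6,11] |-11|>|-2| out[5]=121 → l++
[7,11] |-10|>|-2| out[4]=100 → l++
[8,11] |-7|>|-2| out[3]=49 → l++
[9,11] |-5|>|-2| out[2]=25 → l++
[10,11] |-4|>|-2| out[1]=16 → l++
[11,11] |-2|<=|-2| out[0]=4 → r--

[4, 16, 25, 49, 100, 121, 144, 144, 169, 256, 289, 324, 400]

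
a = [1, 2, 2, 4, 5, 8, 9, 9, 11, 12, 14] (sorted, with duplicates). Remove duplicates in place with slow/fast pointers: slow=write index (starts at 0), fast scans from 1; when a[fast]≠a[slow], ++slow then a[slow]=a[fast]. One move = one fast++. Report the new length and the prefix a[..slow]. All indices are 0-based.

length 9; prefix = [1, 2, 4, 5, 8, 9, 11, 12, 14]

(s=0,f=1) a[fast]=2≠a[slow]=1 write a[1]=2 → slow++,fast++
(s=1,f=2) a[fast]=2=a[slow] dup → fast++
(s=1,f=3) a[fast]=4≠a[slow]=2 write a[2]=4 → slow++,fast++
(s=2,f=4) a[fast]=5≠a[slow]=4 write a[3]=5 → slow++,fast++
(s=3,f=5) a[fast]=8≠a[slow]=5 write a[4]=8 → slow++,fast++
(s=4,f=6) a[fast]=9≠a[slow]=8 write a[5]=9 → slow++,fast++
(s=5,f=7) a[fast]=9=a[slow] dup → fast++
(s=5,f=8) a[fast]=11≠a[slow]=9 write a[6]=11 → slow++,fast++
(s=6,f=9) a[fast]=12≠a[slow]=11 write a[7]=12 → slow++,fast++
(s=7,f=10) a[fast]=14≠a[slow]=12 write a[8]=14 → slow++,fast++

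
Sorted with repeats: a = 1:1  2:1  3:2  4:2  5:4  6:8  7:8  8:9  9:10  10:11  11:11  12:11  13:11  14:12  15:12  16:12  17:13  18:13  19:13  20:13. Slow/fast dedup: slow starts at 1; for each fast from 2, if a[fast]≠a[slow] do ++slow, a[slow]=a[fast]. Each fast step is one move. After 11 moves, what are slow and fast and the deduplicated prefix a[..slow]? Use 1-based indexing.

slow=7, fast=13, prefix=[1, 2, 4, 8, 9, 10, 11]

slow=1 fast=2: a[fast]=1=a[slow] dup, fast++
slow=1 fast=3: a[fast]=2≠a[slow]=1 write a[2]=2, slow++,fast++
slow=2 fast=4: a[fast]=2=a[slow] dup, fast++
slow=2 fast=5: a[fast]=4≠a[slow]=2 write a[3]=4, slow++,fast++
slow=3 fast=6: a[fast]=8≠a[slow]=4 write a[4]=8, slow++,fast++
slow=4 fast=7: a[fast]=8=a[slow] dup, fast++
slow=4 fast=8: a[fast]=9≠a[slow]=8 write a[5]=9, slow++,fast++
slow=5 fast=9: a[fast]=10≠a[slow]=9 write a[6]=10, slow++,fast++
slow=6 fast=10: a[fast]=11≠a[slow]=10 write a[7]=11, slow++,fast++
slow=7 fast=11: a[fast]=11=a[slow] dup, fast++
slow=7 fast=12: a[fast]=11=a[slow] dup, fast++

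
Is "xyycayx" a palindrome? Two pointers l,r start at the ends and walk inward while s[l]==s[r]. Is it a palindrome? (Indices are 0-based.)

[0,6] 'x'=='x' → l++,r--
[1,5] 'y'=='y' → l++,r--
[2,4] 'y'!='a' → stop

not a palindrome (mismatch at 2,4)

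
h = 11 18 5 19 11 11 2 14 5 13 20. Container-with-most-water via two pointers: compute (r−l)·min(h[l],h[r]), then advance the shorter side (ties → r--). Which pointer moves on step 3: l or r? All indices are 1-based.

l

l=1 r=11: min(11,20)*10=110 best=110 *, l++
l=2 r=11: min(18,20)*9=162 best=162 *, l++
l=3 r=11: min(5,20)*8=40 best=162, l++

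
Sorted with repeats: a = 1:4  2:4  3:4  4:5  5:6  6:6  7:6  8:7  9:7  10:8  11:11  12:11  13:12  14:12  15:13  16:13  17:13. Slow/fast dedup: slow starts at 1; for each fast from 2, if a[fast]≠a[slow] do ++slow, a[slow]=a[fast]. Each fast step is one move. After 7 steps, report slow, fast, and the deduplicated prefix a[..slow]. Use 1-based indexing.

slow=1 fast=2: a[fast]=4=a[slow] dup, fast++
slow=1 fast=3: a[fast]=4=a[slow] dup, fast++
slow=1 fast=4: a[fast]=5≠a[slow]=4 write a[2]=5, slow++,fast++
slow=2 fast=5: a[fast]=6≠a[slow]=5 write a[3]=6, slow++,fast++
slow=3 fast=6: a[fast]=6=a[slow] dup, fast++
slow=3 fast=7: a[fast]=6=a[slow] dup, fast++
slow=3 fast=8: a[fast]=7≠a[slow]=6 write a[4]=7, slow++,fast++

slow=4, fast=9, prefix=[4, 5, 6, 7]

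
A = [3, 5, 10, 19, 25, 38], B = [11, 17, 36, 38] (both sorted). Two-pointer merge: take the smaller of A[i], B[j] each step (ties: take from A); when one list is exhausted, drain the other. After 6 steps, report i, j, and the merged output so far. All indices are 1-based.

i=5, j=3, merged so far=[3, 5, 10, 11, 17, 19]

[i=1,j=1] A[i]=3<=B[j]=11 take 3 → i++
[i=2,j=1] A[i]=5<=B[j]=11 take 5 → i++
[i=3,j=1] A[i]=10<=B[j]=11 take 10 → i++
[i=4,j=1] A[i]=19>B[j]=11 take 11 → j++
[i=4,j=2] A[i]=19>B[j]=17 take 17 → j++
[i=4,j=3] A[i]=19<=B[j]=36 take 19 → i++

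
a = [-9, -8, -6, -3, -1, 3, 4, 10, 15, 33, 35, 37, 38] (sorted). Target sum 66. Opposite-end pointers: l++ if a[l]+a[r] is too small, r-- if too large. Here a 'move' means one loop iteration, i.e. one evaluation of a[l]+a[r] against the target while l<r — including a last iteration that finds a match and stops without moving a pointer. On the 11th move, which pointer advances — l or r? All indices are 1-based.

r

[1,13] -9+38=29 <66 → l++
[2,13] -8+38=30 <66 → l++
[3,13] -6+38=32 <66 → l++
[4,13] -3+38=35 <66 → l++
[5,13] -1+38=37 <66 → l++
[6,13] 3+38=41 <66 → l++
[7,13] 4+38=42 <66 → l++
[8,13] 10+38=48 <66 → l++
[9,13] 15+38=53 <66 → l++
[10,13] 33+38=71 >66 → r--
[10,12] 33+37=70 >66 → r--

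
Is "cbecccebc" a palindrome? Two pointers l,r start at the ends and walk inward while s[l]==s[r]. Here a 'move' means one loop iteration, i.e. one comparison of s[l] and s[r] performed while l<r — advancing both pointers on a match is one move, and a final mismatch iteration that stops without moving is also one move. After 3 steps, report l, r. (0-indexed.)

[0,8] 'c'=='c' → l++,r--
[1,7] 'b'=='b' → l++,r--
[2,6] 'e'=='e' → l++,r--

l=3, r=5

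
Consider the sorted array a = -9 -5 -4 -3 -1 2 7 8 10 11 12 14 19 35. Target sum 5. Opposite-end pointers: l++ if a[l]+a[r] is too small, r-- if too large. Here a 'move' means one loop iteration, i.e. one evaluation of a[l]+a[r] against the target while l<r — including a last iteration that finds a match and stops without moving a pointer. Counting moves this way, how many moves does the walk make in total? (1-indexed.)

3 moves

[1,14] -9+35=26 >5 → r--
[1,13] -9+19=10 >5 → r--
[1,12] -9+14=5 → found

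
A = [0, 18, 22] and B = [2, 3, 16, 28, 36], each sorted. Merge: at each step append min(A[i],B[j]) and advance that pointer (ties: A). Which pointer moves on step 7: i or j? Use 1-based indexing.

j

[i=1,j=1] A[i]=0<=B[j]=2 take 0 → i++
[i=2,j=1] A[i]=18>B[j]=2 take 2 → j++
[i=2,j=2] A[i]=18>B[j]=3 take 3 → j++
[i=2,j=3] A[i]=18>B[j]=16 take 16 → j++
[i=2,j=4] A[i]=18<=B[j]=28 take 18 → i++
[i=3,j=4] A[i]=22<=B[j]=28 take 22 → i++
[i=4,j=4] A done, take B[j]=28 → j++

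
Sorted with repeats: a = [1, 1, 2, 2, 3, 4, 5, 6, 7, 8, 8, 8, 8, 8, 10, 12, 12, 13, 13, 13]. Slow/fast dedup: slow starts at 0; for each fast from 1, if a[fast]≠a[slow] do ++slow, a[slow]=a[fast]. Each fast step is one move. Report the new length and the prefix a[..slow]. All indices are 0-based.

length 11; prefix = [1, 2, 3, 4, 5, 6, 7, 8, 10, 12, 13]

(s=0,f=1) a[fast]=1=a[slow] dup → fast++
(s=0,f=2) a[fast]=2≠a[slow]=1 write a[1]=2 → slow++,fast++
(s=1,f=3) a[fast]=2=a[slow] dup → fast++
(s=1,f=4) a[fast]=3≠a[slow]=2 write a[2]=3 → slow++,fast++
(s=2,f=5) a[fast]=4≠a[slow]=3 write a[3]=4 → slow++,fast++
(s=3,f=6) a[fast]=5≠a[slow]=4 write a[4]=5 → slow++,fast++
(s=4,f=7) a[fast]=6≠a[slow]=5 write a[5]=6 → slow++,fast++
(s=5,f=8) a[fast]=7≠a[slow]=6 write a[6]=7 → slow++,fast++
(s=6,f=9) a[fast]=8≠a[slow]=7 write a[7]=8 → slow++,fast++
(s=7,f=10) a[fast]=8=a[slow] dup → fast++
(s=7,f=11) a[fast]=8=a[slow] dup → fast++
(s=7,f=12) a[fast]=8=a[slow] dup → fast++
(s=7,f=13) a[fast]=8=a[slow] dup → fast++
(s=7,f=14) a[fast]=10≠a[slow]=8 write a[8]=10 → slow++,fast++
(s=8,f=15) a[fast]=12≠a[slow]=10 write a[9]=12 → slow++,fast++
(s=9,f=16) a[fast]=12=a[slow] dup → fast++
(s=9,f=17) a[fast]=13≠a[slow]=12 write a[10]=13 → slow++,fast++
(s=10,f=18) a[fast]=13=a[slow] dup → fast++
(s=10,f=19) a[fast]=13=a[slow] dup → fast++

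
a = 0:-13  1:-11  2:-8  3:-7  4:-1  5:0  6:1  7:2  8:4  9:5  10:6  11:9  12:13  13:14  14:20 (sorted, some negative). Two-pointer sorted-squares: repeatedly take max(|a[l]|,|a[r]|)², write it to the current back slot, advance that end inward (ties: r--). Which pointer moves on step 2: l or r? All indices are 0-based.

r

[0,14] |-13|<=|20| out[14]=400 → r--
[0,13] |-13|<=|14| out[13]=196 → r--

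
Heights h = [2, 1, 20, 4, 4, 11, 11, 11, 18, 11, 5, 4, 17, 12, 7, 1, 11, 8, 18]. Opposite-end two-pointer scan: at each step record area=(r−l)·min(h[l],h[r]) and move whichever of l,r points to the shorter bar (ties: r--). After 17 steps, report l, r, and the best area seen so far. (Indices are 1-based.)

l=3, r=4, best area=288

[1,19] min(2,18)*18=36 best=36 * → l++
[2,19] min(1,18)*17=17 best=36 → l++
[3,19] min(20,18)*16=288 best=288 * → r--
[3,18] min(20,8)*15=120 best=288 → r--
[3,17] min(20,11)*14=154 best=288 → r--
[3,16] min(20,1)*13=13 best=288 → r--
[3,15] min(20,7)*12=84 best=288 → r--
[3,14] min(20,12)*11=132 best=288 → r--
[3,13] min(20,17)*10=170 best=288 → r--
[3,12] min(20,4)*9=36 best=288 → r--
[3,11] min(20,5)*8=40 best=288 → r--
[3,10] min(20,11)*7=77 best=288 → r--
[3,9] min(20,18)*6=108 best=288 → r--
[3,8] min(20,11)*5=55 best=288 → r--
[3,7] min(20,11)*4=44 best=288 → r--
[3,6] min(20,11)*3=33 best=288 → r--
[3,5] min(20,4)*2=8 best=288 → r--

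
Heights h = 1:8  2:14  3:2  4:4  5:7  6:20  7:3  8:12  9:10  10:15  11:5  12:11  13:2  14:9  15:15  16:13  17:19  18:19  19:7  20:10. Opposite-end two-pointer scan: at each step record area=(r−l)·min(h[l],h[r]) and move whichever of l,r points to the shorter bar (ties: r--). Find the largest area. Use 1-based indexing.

[1,20] min(8,10)*19=152 best=152 * → l++
[2,20] min(14,10)*18=180 best=180 * → r--
[2,19] min(14,7)*17=119 best=180 → r--
[2,18] min(14,19)*16=224 best=224 * → l++
[3,18] min(2,19)*15=30 best=224 → l++
[4,18] min(4,19)*14=56 best=224 → l++
[5,18] min(7,19)*13=91 best=224 → l++
[6,18] min(20,19)*12=228 best=228 * → r--
[6,17] min(20,19)*11=209 best=228 → r--
[6,16] min(20,13)*10=130 best=228 → r--
[6,15] min(20,15)*9=135 best=228 → r--
[6,14] min(20,9)*8=72 best=228 → r--
[6,13] min(20,2)*7=14 best=228 → r--
[6,12] min(20,11)*6=66 best=228 → r--
[6,11] min(20,5)*5=25 best=228 → r--
[6,10] min(20,15)*4=60 best=228 → r--
[6,9] min(20,10)*3=30 best=228 → r--
[6,8] min(20,12)*2=24 best=228 → r--
[6,7] min(20,3)*1=3 best=228 → r--

max area = 228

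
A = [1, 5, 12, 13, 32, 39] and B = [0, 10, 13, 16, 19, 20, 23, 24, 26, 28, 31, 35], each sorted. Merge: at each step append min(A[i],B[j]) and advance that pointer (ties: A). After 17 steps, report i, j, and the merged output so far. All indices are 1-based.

i=6, j=13, merged so far=[0, 1, 5, 10, 12, 13, 13, 16, 19, 20, 23, 24, 26, 28, 31, 32, 35]

[i=1,j=1] A[i]=1>B[j]=0 take 0 → j++
[i=1,j=2] A[i]=1<=B[j]=10 take 1 → i++
[i=2,j=2] A[i]=5<=B[j]=10 take 5 → i++
[i=3,j=2] A[i]=12>B[j]=10 take 10 → j++
[i=3,j=3] A[i]=12<=B[j]=13 take 12 → i++
[i=4,j=3] A[i]=13<=B[j]=13 take 13 → i++
[i=5,j=3] A[i]=32>B[j]=13 take 13 → j++
[i=5,j=4] A[i]=32>B[j]=16 take 16 → j++
[i=5,j=5] A[i]=32>B[j]=19 take 19 → j++
[i=5,j=6] A[i]=32>B[j]=20 take 20 → j++
[i=5,j=7] A[i]=32>B[j]=23 take 23 → j++
[i=5,j=8] A[i]=32>B[j]=24 take 24 → j++
[i=5,j=9] A[i]=32>B[j]=26 take 26 → j++
[i=5,j=10] A[i]=32>B[j]=28 take 28 → j++
[i=5,j=11] A[i]=32>B[j]=31 take 31 → j++
[i=5,j=12] A[i]=32<=B[j]=35 take 32 → i++
[i=6,j=12] A[i]=39>B[j]=35 take 35 → j++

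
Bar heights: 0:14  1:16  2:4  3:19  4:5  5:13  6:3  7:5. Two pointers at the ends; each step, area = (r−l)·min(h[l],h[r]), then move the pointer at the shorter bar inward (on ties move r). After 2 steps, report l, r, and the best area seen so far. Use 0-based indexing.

[0,7] min(14,5)*7=35 best=35 * → r--
[0,6] min(14,3)*6=18 best=35 → r--

l=0, r=5, best area=35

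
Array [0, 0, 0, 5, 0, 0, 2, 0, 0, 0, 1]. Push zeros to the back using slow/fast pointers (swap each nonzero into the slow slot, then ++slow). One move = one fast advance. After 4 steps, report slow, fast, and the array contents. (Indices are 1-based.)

slow=2, fast=5, a=[5, 0, 0, 0, 0, 0, 2, 0, 0, 0, 1]

slow=1 fast=1: a[fast]=0, fast++
slow=1 fast=2: a[fast]=0, fast++
slow=1 fast=3: a[fast]=0, fast++
slow=1 fast=4: a[fast]=5≠0 swap→a[1]=5, slow++,fast++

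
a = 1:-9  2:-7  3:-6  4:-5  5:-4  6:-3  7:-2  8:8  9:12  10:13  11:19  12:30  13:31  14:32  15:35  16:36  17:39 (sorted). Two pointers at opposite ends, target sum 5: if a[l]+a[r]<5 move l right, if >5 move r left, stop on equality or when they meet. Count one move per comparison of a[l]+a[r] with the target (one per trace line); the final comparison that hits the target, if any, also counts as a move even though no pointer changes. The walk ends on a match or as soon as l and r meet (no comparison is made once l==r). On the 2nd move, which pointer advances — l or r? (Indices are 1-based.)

r

l=1 r=17: -9+39=30 >5, r--
l=1 r=16: -9+36=27 >5, r--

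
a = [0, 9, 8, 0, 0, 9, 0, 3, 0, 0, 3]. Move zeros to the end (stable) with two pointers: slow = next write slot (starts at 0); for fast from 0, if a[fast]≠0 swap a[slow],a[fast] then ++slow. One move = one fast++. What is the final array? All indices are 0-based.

[9, 8, 9, 3, 3, 0, 0, 0, 0, 0, 0]

slow=0 fast=0: a[fast]=0, fast++
slow=0 fast=1: a[fast]=9≠0 swap→a[0]=9, slow++,fast++
slow=1 fast=2: a[fast]=8≠0 swap→a[1]=8, slow++,fast++
slow=2 fast=3: a[fast]=0, fast++
slow=2 fast=4: a[fast]=0, fast++
slow=2 fast=5: a[fast]=9≠0 swap→a[2]=9, slow++,fast++
slow=3 fast=6: a[fast]=0, fast++
slow=3 fast=7: a[fast]=3≠0 swap→a[3]=3, slow++,fast++
slow=4 fast=8: a[fast]=0, fast++
slow=4 fast=9: a[fast]=0, fast++
slow=4 fast=10: a[fast]=3≠0 swap→a[4]=3, slow++,fast++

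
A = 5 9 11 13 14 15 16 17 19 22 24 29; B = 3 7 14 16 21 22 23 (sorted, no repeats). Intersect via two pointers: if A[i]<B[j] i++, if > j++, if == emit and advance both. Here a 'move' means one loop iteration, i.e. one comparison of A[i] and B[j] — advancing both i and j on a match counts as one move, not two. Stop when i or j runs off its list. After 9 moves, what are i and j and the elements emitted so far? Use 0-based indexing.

i=7, j=4, emitted=[14, 16]

[i=0,j=0] 5>3 → j++
[i=0,j=1] 5<7 → i++
[i=1,j=1] 9>7 → j++
[i=1,j=2] 9<14 → i++
[i=2,j=2] 11<14 → i++
[i=3,j=2] 13<14 → i++
[i=4,j=2] 14==14 emit → i++,j++
[i=5,j=3] 15<16 → i++
[i=6,j=3] 16==16 emit → i++,j++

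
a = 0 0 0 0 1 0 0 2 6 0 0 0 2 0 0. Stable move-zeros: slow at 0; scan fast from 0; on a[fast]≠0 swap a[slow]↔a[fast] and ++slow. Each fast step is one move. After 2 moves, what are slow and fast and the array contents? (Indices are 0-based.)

slow=0, fast=2, a=[0, 0, 0, 0, 1, 0, 0, 2, 6, 0, 0, 0, 2, 0, 0]

(s=0,f=0) a[fast]=0 → fast++
(s=0,f=1) a[fast]=0 → fast++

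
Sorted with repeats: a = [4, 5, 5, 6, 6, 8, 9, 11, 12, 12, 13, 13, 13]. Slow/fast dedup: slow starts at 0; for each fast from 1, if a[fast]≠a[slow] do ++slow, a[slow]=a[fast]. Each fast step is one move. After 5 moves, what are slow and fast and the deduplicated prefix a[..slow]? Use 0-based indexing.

slow=3, fast=6, prefix=[4, 5, 6, 8]

(s=0,f=1) a[fast]=5≠a[slow]=4 write a[1]=5 → slow++,fast++
(s=1,f=2) a[fast]=5=a[slow] dup → fast++
(s=1,f=3) a[fast]=6≠a[slow]=5 write a[2]=6 → slow++,fast++
(s=2,f=4) a[fast]=6=a[slow] dup → fast++
(s=2,f=5) a[fast]=8≠a[slow]=6 write a[3]=8 → slow++,fast++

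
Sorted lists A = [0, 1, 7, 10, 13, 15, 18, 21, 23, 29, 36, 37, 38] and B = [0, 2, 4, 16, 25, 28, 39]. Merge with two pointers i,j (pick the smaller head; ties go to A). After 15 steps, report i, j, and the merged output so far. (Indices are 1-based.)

i=10, j=7, merged so far=[0, 0, 1, 2, 4, 7, 10, 13, 15, 16, 18, 21, 23, 25, 28]

[i=1,j=1] A[i]=0<=B[j]=0 take 0 → i++
[i=2,j=1] A[i]=1>B[j]=0 take 0 → j++
[i=2,j=2] A[i]=1<=B[j]=2 take 1 → i++
[i=3,j=2] A[i]=7>B[j]=2 take 2 → j++
[i=3,j=3] A[i]=7>B[j]=4 take 4 → j++
[i=3,j=4] A[i]=7<=B[j]=16 take 7 → i++
[i=4,j=4] A[i]=10<=B[j]=16 take 10 → i++
[i=5,j=4] A[i]=13<=B[j]=16 take 13 → i++
[i=6,j=4] A[i]=15<=B[j]=16 take 15 → i++
[i=7,j=4] A[i]=18>B[j]=16 take 16 → j++
[i=7,j=5] A[i]=18<=B[j]=25 take 18 → i++
[i=8,j=5] A[i]=21<=B[j]=25 take 21 → i++
[i=9,j=5] A[i]=23<=B[j]=25 take 23 → i++
[i=10,j=5] A[i]=29>B[j]=25 take 25 → j++
[i=10,j=6] A[i]=29>B[j]=28 take 28 → j++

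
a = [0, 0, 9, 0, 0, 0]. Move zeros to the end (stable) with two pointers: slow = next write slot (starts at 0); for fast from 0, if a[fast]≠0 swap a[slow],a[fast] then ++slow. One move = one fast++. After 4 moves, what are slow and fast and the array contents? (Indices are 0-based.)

slow=1, fast=4, a=[9, 0, 0, 0, 0, 0]

slow=0 fast=0: a[fast]=0, fast++
slow=0 fast=1: a[fast]=0, fast++
slow=0 fast=2: a[fast]=9≠0 swap→a[0]=9, slow++,fast++
slow=1 fast=3: a[fast]=0, fast++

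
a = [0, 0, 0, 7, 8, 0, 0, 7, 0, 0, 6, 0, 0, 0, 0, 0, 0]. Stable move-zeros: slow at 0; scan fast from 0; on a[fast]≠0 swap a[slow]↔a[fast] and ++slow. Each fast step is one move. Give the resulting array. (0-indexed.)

(s=0,f=0) a[fast]=0 → fast++
(s=0,f=1) a[fast]=0 → fast++
(s=0,f=2) a[fast]=0 → fast++
(s=0,f=3) a[fast]=7≠0 swap→a[0]=7 → slow++,fast++
(s=1,f=4) a[fast]=8≠0 swap→a[1]=8 → slow++,fast++
(s=2,f=5) a[fast]=0 → fast++
(s=2,f=6) a[fast]=0 → fast++
(s=2,f=7) a[fast]=7≠0 swap→a[2]=7 → slow++,fast++
(s=3,f=8) a[fast]=0 → fast++
(s=3,f=9) a[fast]=0 → fast++
(s=3,f=10) a[fast]=6≠0 swap→a[3]=6 → slow++,fast++
(s=4,f=11) a[fast]=0 → fast++
(s=4,f=12) a[fast]=0 → fast++
(s=4,f=13) a[fast]=0 → fast++
(s=4,f=14) a[fast]=0 → fast++
(s=4,f=15) a[fast]=0 → fast++
(s=4,f=16) a[fast]=0 → fast++

[7, 8, 7, 6, 0, 0, 0, 0, 0, 0, 0, 0, 0, 0, 0, 0, 0]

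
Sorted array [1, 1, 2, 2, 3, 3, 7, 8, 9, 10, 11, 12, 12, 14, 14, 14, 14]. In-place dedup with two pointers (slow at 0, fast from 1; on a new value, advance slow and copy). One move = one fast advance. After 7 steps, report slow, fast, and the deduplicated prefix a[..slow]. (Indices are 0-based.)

slow=4, fast=8, prefix=[1, 2, 3, 7, 8]

(s=0,f=1) a[fast]=1=a[slow] dup → fast++
(s=0,f=2) a[fast]=2≠a[slow]=1 write a[1]=2 → slow++,fast++
(s=1,f=3) a[fast]=2=a[slow] dup → fast++
(s=1,f=4) a[fast]=3≠a[slow]=2 write a[2]=3 → slow++,fast++
(s=2,f=5) a[fast]=3=a[slow] dup → fast++
(s=2,f=6) a[fast]=7≠a[slow]=3 write a[3]=7 → slow++,fast++
(s=3,f=7) a[fast]=8≠a[slow]=7 write a[4]=8 → slow++,fast++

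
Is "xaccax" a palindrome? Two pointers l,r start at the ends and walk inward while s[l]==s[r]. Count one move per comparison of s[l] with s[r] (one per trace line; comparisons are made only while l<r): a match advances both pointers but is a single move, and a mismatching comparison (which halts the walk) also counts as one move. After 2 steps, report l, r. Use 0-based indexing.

[0,5] 'x'=='x' → l++,r--
[1,4] 'a'=='a' → l++,r--

l=2, r=3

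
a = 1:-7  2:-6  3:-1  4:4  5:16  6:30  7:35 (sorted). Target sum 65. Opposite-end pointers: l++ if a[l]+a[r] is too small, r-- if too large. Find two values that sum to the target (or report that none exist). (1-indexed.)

(30, 35)

[1,7] -7+35=28 <65 → l++
[2,7] -6+35=29 <65 → l++
[3,7] -1+35=34 <65 → l++
[4,7] 4+35=39 <65 → l++
[5,7] 16+35=51 <65 → l++
[6,7] 30+35=65 → found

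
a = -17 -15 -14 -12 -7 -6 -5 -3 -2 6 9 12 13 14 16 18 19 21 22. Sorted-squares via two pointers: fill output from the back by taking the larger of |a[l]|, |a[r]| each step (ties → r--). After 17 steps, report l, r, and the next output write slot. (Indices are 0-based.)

[0,18] |-17|<=|22| out[18]=484 → r--
[0,17] |-17|<=|21| out[17]=441 → r--
[0,16] |-17|<=|19| out[16]=361 → r--
[0,15] |-17|<=|18| out[15]=324 → r--
[0,14] |-17|>|16| out[14]=289 → l++
[1,14] |-15|<=|16| out[13]=256 → r--
[1,13] |-15|>|14| out[12]=225 → l++
[2,13] |-14|<=|14| out[11]=196 → r--
[2,12] |-14|>|13| out[10]=196 → l++
[3,12] |-12|<=|13| out[9]=169 → r--
[3,11] |-12|<=|12| out[8]=144 → r--
[3,10] |-12|>|9| out[7]=144 → l++
[4,10] |-7|<=|9| out[6]=81 → r--
[4,9] |-7|>|6| out[5]=49 → l++
[5,9] |-6|<=|6| out[4]=36 → r--
[5,8] |-6|>|-2| out[3]=36 → l++
[6,8] |-5|>|-2| out[2]=25 → l++

l=7, r=8, next write slot=1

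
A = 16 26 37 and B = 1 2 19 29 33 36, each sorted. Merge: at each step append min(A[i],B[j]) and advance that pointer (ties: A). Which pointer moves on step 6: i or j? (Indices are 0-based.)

j

i=0 j=0: A[i]=16>B[j]=1 take 1, j++
i=0 j=1: A[i]=16>B[j]=2 take 2, j++
i=0 j=2: A[i]=16<=B[j]=19 take 16, i++
i=1 j=2: A[i]=26>B[j]=19 take 19, j++
i=1 j=3: A[i]=26<=B[j]=29 take 26, i++
i=2 j=3: A[i]=37>B[j]=29 take 29, j++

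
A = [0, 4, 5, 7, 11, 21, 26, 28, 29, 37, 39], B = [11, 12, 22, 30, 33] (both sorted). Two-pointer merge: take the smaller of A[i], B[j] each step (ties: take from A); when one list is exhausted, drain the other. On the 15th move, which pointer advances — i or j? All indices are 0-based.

i=0 j=0: A[i]=0<=B[j]=11 take 0, i++
i=1 j=0: A[i]=4<=B[j]=11 take 4, i++
i=2 j=0: A[i]=5<=B[j]=11 take 5, i++
i=3 j=0: A[i]=7<=B[j]=11 take 7, i++
i=4 j=0: A[i]=11<=B[j]=11 take 11, i++
i=5 j=0: A[i]=21>B[j]=11 take 11, j++
i=5 j=1: A[i]=21>B[j]=12 take 12, j++
i=5 j=2: A[i]=21<=B[j]=22 take 21, i++
i=6 j=2: A[i]=26>B[j]=22 take 22, j++
i=6 j=3: A[i]=26<=B[j]=30 take 26, i++
i=7 j=3: A[i]=28<=B[j]=30 take 28, i++
i=8 j=3: A[i]=29<=B[j]=30 take 29, i++
i=9 j=3: A[i]=37>B[j]=30 take 30, j++
i=9 j=4: A[i]=37>B[j]=33 take 33, j++
i=9 j=5: B done, take A[i]=37, i++

i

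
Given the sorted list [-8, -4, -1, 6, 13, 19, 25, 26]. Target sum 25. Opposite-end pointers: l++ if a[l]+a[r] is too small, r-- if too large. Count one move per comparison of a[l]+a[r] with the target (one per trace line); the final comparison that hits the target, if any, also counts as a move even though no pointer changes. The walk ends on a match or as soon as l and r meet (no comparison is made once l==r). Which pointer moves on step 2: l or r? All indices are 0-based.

[0,7] -8+26=18 <25 → l++
[1,7] -4+26=22 <25 → l++

l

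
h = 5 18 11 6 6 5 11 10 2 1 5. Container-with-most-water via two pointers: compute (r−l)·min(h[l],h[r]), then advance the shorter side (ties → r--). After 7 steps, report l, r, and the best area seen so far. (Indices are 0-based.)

l=1, r=4, best area=60

[0,10] min(5,5)*10=50 best=50 * → r--
[0,9] min(5,1)*9=9 best=50 → r--
[0,8] min(5,2)*8=16 best=50 → r--
[0,7] min(5,10)*7=35 best=50 → l++
[1,7] min(18,10)*6=60 best=60 * → r--
[1,6] min(18,11)*5=55 best=60 → r--
[1,5] min(18,5)*4=20 best=60 → r--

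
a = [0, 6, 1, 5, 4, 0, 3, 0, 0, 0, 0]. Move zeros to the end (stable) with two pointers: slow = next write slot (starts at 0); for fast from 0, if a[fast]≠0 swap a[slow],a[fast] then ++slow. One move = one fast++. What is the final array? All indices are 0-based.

(s=0,f=0) a[fast]=0 → fast++
(s=0,f=1) a[fast]=6≠0 swap→a[0]=6 → slow++,fast++
(s=1,f=2) a[fast]=1≠0 swap→a[1]=1 → slow++,fast++
(s=2,f=3) a[fast]=5≠0 swap→a[2]=5 → slow++,fast++
(s=3,f=4) a[fast]=4≠0 swap→a[3]=4 → slow++,fast++
(s=4,f=5) a[fast]=0 → fast++
(s=4,f=6) a[fast]=3≠0 swap→a[4]=3 → slow++,fast++
(s=5,f=7) a[fast]=0 → fast++
(s=5,f=8) a[fast]=0 → fast++
(s=5,f=9) a[fast]=0 → fast++
(s=5,f=10) a[fast]=0 → fast++

[6, 1, 5, 4, 3, 0, 0, 0, 0, 0, 0]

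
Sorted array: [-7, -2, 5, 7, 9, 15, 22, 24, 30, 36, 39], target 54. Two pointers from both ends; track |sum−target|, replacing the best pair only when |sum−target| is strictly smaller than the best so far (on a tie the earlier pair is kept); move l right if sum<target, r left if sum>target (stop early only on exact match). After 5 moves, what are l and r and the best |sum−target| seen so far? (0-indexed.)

l=5, r=10, best |Δ|=6

[0,10] -7+39=32 d=22 * → l++
[1,10] -2+39=37 d=17 * → l++
[2,10] 5+39=44 d=10 * → l++
[3,10] 7+39=46 d=8 * → l++
[4,10] 9+39=48 d=6 * → l++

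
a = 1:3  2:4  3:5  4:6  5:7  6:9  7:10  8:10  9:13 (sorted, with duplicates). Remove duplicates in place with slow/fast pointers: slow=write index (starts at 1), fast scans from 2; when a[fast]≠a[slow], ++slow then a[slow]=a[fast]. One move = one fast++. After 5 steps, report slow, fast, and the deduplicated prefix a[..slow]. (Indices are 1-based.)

slow=1 fast=2: a[fast]=4≠a[slow]=3 write a[2]=4, slow++,fast++
slow=2 fast=3: a[fast]=5≠a[slow]=4 write a[3]=5, slow++,fast++
slow=3 fast=4: a[fast]=6≠a[slow]=5 write a[4]=6, slow++,fast++
slow=4 fast=5: a[fast]=7≠a[slow]=6 write a[5]=7, slow++,fast++
slow=5 fast=6: a[fast]=9≠a[slow]=7 write a[6]=9, slow++,fast++

slow=6, fast=7, prefix=[3, 4, 5, 6, 7, 9]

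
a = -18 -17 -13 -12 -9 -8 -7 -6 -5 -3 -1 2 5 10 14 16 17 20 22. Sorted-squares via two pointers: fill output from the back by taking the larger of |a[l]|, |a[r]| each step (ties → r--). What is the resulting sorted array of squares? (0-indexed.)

[0,18] |-18|<=|22| out[18]=484 → r--
[0,17] |-18|<=|20| out[17]=400 → r--
[0,16] |-18|>|17| out[16]=324 → l++
[1,16] |-17|<=|17| out[15]=289 → r--
[1,15] |-17|>|16| out[14]=289 → l++
[2,15] |-13|<=|16| out[13]=256 → r--
[2,14] |-13|<=|14| out[12]=196 → r--
[2,13] |-13|>|10| out[11]=169 → l++
[3,13] |-12|>|10| out[10]=144 → l++
[4,13] |-9|<=|10| out[9]=100 → r--
[4,12] |-9|>|5| out[8]=81 → l++
[5,12] |-8|>|5| out[7]=64 → l++
[6,12] |-7|>|5| out[6]=49 → l++
[7,12] |-6|>|5| out[5]=36 → l++
[8,12] |-5|<=|5| out[4]=25 → r--
[8,11] |-5|>|2| out[3]=25 → l++
[9,11] |-3|>|2| out[2]=9 → l++
[10,11] |-1|<=|2| out[1]=4 → r--
[10,10] |-1|<=|-1| out[0]=1 → r--

[1, 4, 9, 25, 25, 36, 49, 64, 81, 100, 144, 169, 196, 256, 289, 289, 324, 400, 484]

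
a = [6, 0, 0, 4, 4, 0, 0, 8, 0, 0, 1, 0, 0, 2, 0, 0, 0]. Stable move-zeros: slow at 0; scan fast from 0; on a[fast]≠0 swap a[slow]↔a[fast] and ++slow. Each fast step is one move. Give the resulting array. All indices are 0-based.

[6, 4, 4, 8, 1, 2, 0, 0, 0, 0, 0, 0, 0, 0, 0, 0, 0]

slow=0 fast=0: a[fast]=6≠0 swap→a[0]=6, slow++,fast++
slow=1 fast=1: a[fast]=0, fast++
slow=1 fast=2: a[fast]=0, fast++
slow=1 fast=3: a[fast]=4≠0 swap→a[1]=4, slow++,fast++
slow=2 fast=4: a[fast]=4≠0 swap→a[2]=4, slow++,fast++
slow=3 fast=5: a[fast]=0, fast++
slow=3 fast=6: a[fast]=0, fast++
slow=3 fast=7: a[fast]=8≠0 swap→a[3]=8, slow++,fast++
slow=4 fast=8: a[fast]=0, fast++
slow=4 fast=9: a[fast]=0, fast++
slow=4 fast=10: a[fast]=1≠0 swap→a[4]=1, slow++,fast++
slow=5 fast=11: a[fast]=0, fast++
slow=5 fast=12: a[fast]=0, fast++
slow=5 fast=13: a[fast]=2≠0 swap→a[5]=2, slow++,fast++
slow=6 fast=14: a[fast]=0, fast++
slow=6 fast=15: a[fast]=0, fast++
slow=6 fast=16: a[fast]=0, fast++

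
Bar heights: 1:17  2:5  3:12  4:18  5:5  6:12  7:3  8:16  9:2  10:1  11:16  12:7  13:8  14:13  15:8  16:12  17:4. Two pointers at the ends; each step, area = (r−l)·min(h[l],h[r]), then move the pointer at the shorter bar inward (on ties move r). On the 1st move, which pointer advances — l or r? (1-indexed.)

r

l=1 r=17: min(17,4)*16=64 best=64 *, r--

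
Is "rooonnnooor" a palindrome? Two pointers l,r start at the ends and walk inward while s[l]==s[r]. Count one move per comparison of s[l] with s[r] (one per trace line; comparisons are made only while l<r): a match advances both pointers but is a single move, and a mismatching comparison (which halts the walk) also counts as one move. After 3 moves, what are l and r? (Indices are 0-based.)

l=0 r=10: 'r'=='r', l++,r--
l=1 r=9: 'o'=='o', l++,r--
l=2 r=8: 'o'=='o', l++,r--

l=3, r=7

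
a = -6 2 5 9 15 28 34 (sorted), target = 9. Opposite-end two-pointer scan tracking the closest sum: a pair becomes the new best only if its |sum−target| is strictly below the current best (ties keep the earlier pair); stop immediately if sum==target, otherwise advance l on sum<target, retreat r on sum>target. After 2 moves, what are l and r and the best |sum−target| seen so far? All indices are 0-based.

[0,6] -6+34=28 d=19 * → r--
[0,5] -6+28=22 d=13 * → r--

l=0, r=4, best |Δ|=13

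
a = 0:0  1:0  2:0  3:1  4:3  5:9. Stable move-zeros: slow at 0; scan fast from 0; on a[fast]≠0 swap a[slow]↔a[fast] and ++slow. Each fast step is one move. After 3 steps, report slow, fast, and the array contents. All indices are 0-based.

(s=0,f=0) a[fast]=0 → fast++
(s=0,f=1) a[fast]=0 → fast++
(s=0,f=2) a[fast]=0 → fast++

slow=0, fast=3, a=[0, 0, 0, 1, 3, 9]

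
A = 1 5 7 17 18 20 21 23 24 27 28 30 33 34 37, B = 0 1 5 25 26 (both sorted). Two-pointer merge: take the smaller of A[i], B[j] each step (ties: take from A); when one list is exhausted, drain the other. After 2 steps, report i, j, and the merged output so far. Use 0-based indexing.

i=1, j=1, merged so far=[0, 1]

[i=0,j=0] A[i]=1>B[j]=0 take 0 → j++
[i=0,j=1] A[i]=1<=B[j]=1 take 1 → i++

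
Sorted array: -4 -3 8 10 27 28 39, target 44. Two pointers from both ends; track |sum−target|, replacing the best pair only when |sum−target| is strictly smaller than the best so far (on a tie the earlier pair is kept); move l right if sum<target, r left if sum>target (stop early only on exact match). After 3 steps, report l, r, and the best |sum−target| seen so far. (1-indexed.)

l=1 r=7: -4+39=35 d=9 *, l++
l=2 r=7: -3+39=36 d=8 *, l++
l=3 r=7: 8+39=47 d=3 *, r--

l=3, r=6, best |Δ|=3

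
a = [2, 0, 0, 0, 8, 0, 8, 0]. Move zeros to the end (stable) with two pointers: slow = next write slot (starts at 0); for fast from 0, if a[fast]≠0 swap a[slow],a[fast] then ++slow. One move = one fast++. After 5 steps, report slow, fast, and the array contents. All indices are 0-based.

(s=0,f=0) a[fast]=2≠0 swap→a[0]=2 → slow++,fast++
(s=1,f=1) a[fast]=0 → fast++
(s=1,f=2) a[fast]=0 → fast++
(s=1,f=3) a[fast]=0 → fast++
(s=1,f=4) a[fast]=8≠0 swap→a[1]=8 → slow++,fast++

slow=2, fast=5, a=[2, 8, 0, 0, 0, 0, 8, 0]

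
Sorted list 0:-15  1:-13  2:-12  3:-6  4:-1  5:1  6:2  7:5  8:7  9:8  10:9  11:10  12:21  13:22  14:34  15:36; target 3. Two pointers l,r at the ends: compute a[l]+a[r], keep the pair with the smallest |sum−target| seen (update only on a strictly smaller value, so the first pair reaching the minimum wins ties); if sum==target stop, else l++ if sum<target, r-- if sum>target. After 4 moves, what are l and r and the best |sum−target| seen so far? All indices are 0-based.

l=0 r=15: -15+36=21 d=18 *, r--
l=0 r=14: -15+34=19 d=16 *, r--
l=0 r=13: -15+22=7 d=4 *, r--
l=0 r=12: -15+21=6 d=3 *, r--

l=0, r=11, best |Δ|=3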